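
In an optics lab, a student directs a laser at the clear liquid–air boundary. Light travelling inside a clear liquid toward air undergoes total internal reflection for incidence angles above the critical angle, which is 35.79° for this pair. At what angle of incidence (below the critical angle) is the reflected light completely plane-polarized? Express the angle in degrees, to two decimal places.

θ_B ≈ 30.32°

sin θ_c = n₂/n₁, so n₂/n₁ = sin 35.79° = 0.5848.
Brewster: tan θ_B = n₂/n₁ = 0.5848.
θ_B = arctan(0.5848) = 30.32°.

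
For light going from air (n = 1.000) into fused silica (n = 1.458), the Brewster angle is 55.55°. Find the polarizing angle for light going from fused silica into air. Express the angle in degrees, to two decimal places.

Reversing the direction swaps n₁ and n₂, so tan θ_B' = 1/tan θ_B and θ_B' = 90° − θ_B.
Hence θ_B' = 90° − 55.55° = 34.45°.

θ_B' ≈ 34.45°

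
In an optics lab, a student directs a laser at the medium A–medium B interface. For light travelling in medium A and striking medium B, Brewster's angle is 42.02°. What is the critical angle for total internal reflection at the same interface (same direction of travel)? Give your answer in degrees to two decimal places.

n₂/n₁ = tan 42.02° = 0.9010; the critical angle satisfies sin θ_c = n₂/n₁.
θ_c = arcsin(0.9010) = 64.29°.

θ_c ≈ 64.29°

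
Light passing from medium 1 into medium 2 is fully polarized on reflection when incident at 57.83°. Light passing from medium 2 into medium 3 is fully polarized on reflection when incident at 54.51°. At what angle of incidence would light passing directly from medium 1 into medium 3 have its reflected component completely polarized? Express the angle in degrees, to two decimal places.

tan θ_B(1→2) = n₂/n₁ = tan 57.83° = 1.5898.
tan θ_B(2→3) = n₃/n₂ = tan 54.51° = 1.4025.
So n₃/n₁ = (n₂/n₁)(n₃/n₂) = 1.5898 × 1.4025 = 2.2297.
θ_B(1→3) = arctan(2.2297) = 65.84°.

θ_B ≈ 65.84°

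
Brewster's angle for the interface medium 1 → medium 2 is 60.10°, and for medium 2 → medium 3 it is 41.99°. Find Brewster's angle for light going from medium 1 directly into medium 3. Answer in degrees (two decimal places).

θ_B ≈ 57.43°

tan θ_B(1→2) = n₂/n₁ = tan 60.10° = 1.7391.
tan θ_B(2→3) = n₃/n₂ = tan 41.99° = 0.9001.
Multiplying, n₃/n₁ = 1.7391 × 0.9001 = 1.5653, and θ_B(1→3) = arctan 1.5653 = 57.43°.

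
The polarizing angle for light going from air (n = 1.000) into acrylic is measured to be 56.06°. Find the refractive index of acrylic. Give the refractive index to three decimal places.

Brewster's law: tan θ_B = n₂/n₁ (light incident in air, refracted into acrylic).
n₂ = n₁ tan θ_B = 1.000 × tan 56.06° = 1.486.

n ≈ 1.486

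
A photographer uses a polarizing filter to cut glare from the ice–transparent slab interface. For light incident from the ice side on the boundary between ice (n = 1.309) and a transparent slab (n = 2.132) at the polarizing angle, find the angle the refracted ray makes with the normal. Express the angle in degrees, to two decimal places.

tan θ_B = n₂/n₁ = 2.132/1.309 = 1.6287, so θ_B = 58.45°.
At Brewster's angle the reflected and refracted rays are perpendicular, so θ_t = 90° − θ_B = 90° − 58.45° = 31.55°.

θ_t ≈ 31.55°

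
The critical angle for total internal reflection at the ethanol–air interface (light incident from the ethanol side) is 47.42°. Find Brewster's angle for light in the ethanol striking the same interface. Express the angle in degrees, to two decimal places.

n₂/n₁ = sin θ_c = sin 47.42° = 0.7363.
tan θ_B equals the same ratio, so θ_B = arctan(0.7363) = 36.37°.

θ_B ≈ 36.37°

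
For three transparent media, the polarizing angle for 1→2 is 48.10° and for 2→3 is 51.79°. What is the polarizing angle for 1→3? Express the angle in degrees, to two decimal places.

Each Brewster angle gives a ratio: n₂/n₁ = tan 48.10° = 1.1145, n₃/n₂ = tan 51.79° = 1.2703.
n₃/n₁ = 1.4158. Then tan θ_B(1→3) = n₃/n₁, so θ_B(1→3) = arctan(1.4158) = 54.77°.

θ_B ≈ 54.77°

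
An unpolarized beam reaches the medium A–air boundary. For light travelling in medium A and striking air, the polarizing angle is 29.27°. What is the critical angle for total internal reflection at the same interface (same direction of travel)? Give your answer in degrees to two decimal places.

tan θ_B = n₂/n₁ = tan 29.27° = 0.5605.
Total internal reflection: sin θ_c = n₂/n₁ = 0.5605.
θ_c = arcsin(0.5605) = 34.09°.

θ_c ≈ 34.09°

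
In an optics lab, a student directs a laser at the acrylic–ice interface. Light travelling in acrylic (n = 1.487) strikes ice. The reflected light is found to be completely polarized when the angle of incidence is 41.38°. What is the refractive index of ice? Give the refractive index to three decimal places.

n ≈ 1.310

At Brewster's angle, tan θ_B = n₂/n₁ with n₁ on the incident side (acrylic) and n₂ on the transmitted side (ice).
n₂ = n₁ tan θ_B = 1.487 × tan 41.38° = 1.310.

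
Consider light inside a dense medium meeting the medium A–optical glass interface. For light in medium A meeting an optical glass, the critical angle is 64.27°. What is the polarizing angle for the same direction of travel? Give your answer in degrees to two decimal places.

θ_B ≈ 42.01°

n₂/n₁ = sin θ_c = sin 64.27° = 0.9008.
tan θ_B equals the same ratio, so θ_B = arctan(0.9008) = 42.01°.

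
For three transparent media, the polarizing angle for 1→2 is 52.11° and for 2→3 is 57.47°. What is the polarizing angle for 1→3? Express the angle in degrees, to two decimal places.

Each Brewster angle gives a ratio: n₂/n₁ = tan 52.11° = 1.2850, n₃/n₂ = tan 57.47° = 1.5679.
So n₃/n₁ = (n₂/n₁)(n₃/n₂) = 1.2850 × 1.5679 = 2.0147.
θ_B(1→3) = arctan(2.0147) = 63.60°.

θ_B ≈ 63.60°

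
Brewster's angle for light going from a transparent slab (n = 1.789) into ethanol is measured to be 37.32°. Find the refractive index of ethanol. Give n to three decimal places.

n ≈ 1.364

Brewster's law: tan θ_B = n₂/n₁ (light incident in a transparent slab, refracted into ethanol).
n₂ = n₁ tan θ_B = 1.789 × tan 37.32° = 1.364.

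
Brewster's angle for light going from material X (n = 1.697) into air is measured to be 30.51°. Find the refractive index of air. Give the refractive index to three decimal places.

n ≈ 1.000

Full polarization of the reflected beam means tan θ_B = n₂/n₁, where n₁ is the incident medium (material X).
n₂ = n₁ tan θ_B = 1.697 × tan 30.51° = 1.000.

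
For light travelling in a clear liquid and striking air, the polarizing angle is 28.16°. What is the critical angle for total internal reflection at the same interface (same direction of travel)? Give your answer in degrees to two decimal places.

θ_c ≈ 32.36°

n₂/n₁ = tan 28.16° = 0.5353; the critical angle satisfies sin θ_c = n₂/n₁.
θ_c = arcsin(0.5353) = 32.36°.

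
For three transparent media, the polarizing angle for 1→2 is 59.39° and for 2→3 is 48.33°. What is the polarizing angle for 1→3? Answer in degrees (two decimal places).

tan θ_B(1→2) = n₂/n₁ = tan 59.39° = 1.6902.
tan θ_B(2→3) = n₃/n₂ = tan 48.33° = 1.1236.
Multiplying, n₃/n₁ = 1.6902 × 1.1236 = 1.8991, and θ_B(1→3) = arctan 1.8991 = 62.23°.

θ_B ≈ 62.23°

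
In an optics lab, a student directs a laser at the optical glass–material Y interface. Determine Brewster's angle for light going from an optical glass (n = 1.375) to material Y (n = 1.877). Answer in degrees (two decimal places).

θ_B ≈ 53.78°

tan θ_B = n₂/n₁ = 1.877/1.375 = 1.3651.
So θ_B = arctan 1.3651 = 53.78°.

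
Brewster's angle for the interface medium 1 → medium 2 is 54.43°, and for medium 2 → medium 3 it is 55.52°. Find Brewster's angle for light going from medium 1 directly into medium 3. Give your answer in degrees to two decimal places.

n₂/n₁ = tan 54.43° = 1.3983 and n₃/n₂ = tan 55.52° = 1.4561.
So n₃/n₁ = (n₂/n₁)(n₃/n₂) = 1.3983 × 1.4561 = 2.0361.
θ_B(1→3) = arctan(2.0361) = 63.84°.

θ_B ≈ 63.84°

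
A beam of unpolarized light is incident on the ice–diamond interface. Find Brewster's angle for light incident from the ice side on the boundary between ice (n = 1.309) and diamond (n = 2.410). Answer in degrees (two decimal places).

Here n₂/n₁ = 2.410/1.309 = 1.8411, and Brewster's law gives tan θ_B = n₂/n₁.
So θ_B = arctan 1.8411 = 61.49°.

θ_B ≈ 61.49°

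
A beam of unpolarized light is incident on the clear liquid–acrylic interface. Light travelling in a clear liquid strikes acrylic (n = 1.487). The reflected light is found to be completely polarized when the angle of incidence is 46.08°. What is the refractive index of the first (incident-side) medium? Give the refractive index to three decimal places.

Full polarization of the reflected beam means tan θ_B = n₂/n₁, where n₁ is the incident medium (a clear liquid).
n₁ = n₂ / tan θ_B = 1.487 / tan 46.08° = 1.432.

n ≈ 1.432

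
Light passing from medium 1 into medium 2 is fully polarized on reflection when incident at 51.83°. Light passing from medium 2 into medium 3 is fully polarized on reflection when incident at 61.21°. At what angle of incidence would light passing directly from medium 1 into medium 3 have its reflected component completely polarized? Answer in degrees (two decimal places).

tan θ_B(1→2) = n₂/n₁ = tan 51.83° = 1.2721.
tan θ_B(2→3) = n₃/n₂ = tan 61.21° = 1.8197.
n₃/n₁ = 2.3150. Then tan θ_B(1→3) = n₃/n₁, so θ_B(1→3) = arctan(2.3150) = 66.64°.

θ_B ≈ 66.64°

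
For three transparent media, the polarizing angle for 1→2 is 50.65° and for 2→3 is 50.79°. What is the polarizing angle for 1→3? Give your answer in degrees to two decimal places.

Each Brewster angle gives a ratio: n₂/n₁ = tan 50.65° = 1.2196, n₃/n₂ = tan 50.79° = 1.2257.
n₃/n₁ = 1.4948. Then tan θ_B(1→3) = n₃/n₁, so θ_B(1→3) = arctan(1.4948) = 56.22°.

θ_B ≈ 56.22°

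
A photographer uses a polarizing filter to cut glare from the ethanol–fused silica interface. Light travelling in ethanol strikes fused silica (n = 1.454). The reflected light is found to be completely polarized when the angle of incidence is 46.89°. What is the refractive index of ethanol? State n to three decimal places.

Brewster's law: tan θ_B = n₂/n₁ (light incident in ethanol, refracted into fused silica).
n₁ = n₂ / tan θ_B = 1.454 / tan 46.89° = 1.361.

n ≈ 1.361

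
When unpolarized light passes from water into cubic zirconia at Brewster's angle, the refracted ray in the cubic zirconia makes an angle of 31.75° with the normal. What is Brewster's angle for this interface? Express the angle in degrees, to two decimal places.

θ_B ≈ 58.25°

Since the reflected and refracted rays are at right angles at the polarizing angle, θ_B + θ_t = 90°.
So θ_B = 90° − θ_t = 90° − 31.75° = 58.25°.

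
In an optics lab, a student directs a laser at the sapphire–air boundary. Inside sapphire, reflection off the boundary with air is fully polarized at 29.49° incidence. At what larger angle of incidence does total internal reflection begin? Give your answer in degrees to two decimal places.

θ_c ≈ 34.44°

n₂/n₁ = tan 29.49° = 0.5655; the critical angle satisfies sin θ_c = n₂/n₁.
θ_c = arcsin(0.5655) = 34.44°.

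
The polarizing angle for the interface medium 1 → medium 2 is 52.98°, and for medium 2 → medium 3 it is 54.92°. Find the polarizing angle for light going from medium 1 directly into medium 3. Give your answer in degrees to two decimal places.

θ_B ≈ 62.09°

tan θ_B(1→2) = n₂/n₁ = tan 52.98° = 1.3261.
tan θ_B(2→3) = n₃/n₂ = tan 54.92° = 1.4239.
n₃/n₁ = 1.8882. Then tan θ_B(1→3) = n₃/n₁, so θ_B(1→3) = arctan(1.8882) = 62.09°.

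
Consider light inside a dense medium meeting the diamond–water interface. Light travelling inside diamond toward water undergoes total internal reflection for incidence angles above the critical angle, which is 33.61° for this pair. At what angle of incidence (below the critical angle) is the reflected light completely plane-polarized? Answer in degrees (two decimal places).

sin θ_c = n₂/n₁, so n₂/n₁ = sin 33.61° = 0.5535.
Brewster: tan θ_B = n₂/n₁ = 0.5535.
θ_B = arctan(0.5535) = 28.97°.

θ_B ≈ 28.97°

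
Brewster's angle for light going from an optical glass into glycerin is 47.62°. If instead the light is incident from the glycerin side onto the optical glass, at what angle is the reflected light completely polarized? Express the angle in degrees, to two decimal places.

θ_B' ≈ 42.38°

tan θ_B' = n₁/n₂ = 1/tan θ_B, so θ_B' = 90° − θ_B.
θ_B' = 90° − 47.62° = 42.38°.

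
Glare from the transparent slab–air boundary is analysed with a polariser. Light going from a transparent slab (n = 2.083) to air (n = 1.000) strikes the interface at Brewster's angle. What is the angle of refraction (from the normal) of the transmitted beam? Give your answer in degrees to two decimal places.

θ_t ≈ 64.36°

First find Brewster's angle: tan θ_B = 1.000/2.083 = 0.4801, giving θ_B = 25.64°.
At Brewster's angle the reflected and refracted rays are perpendicular, so θ_t = 90° − θ_B = 90° − 25.64° = 64.36°.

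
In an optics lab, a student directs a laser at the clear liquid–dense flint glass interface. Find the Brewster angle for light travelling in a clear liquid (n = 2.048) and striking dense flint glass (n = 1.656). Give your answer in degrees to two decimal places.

At Brewster's angle the reflected and refracted rays are perpendicular, which with Snell's law gives tan θ_B = n₂/n₁.
tan θ_B = n₂/n₁ = 1.656/2.048 = 0.8086.
So θ_B = arctan 0.8086 = 38.96°.

θ_B ≈ 38.96°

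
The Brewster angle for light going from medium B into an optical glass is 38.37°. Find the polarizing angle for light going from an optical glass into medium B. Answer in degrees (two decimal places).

Reversing the direction swaps n₁ and n₂, so tan θ_B' = 1/tan θ_B and θ_B' = 90° − θ_B.
Hence θ_B' = 90° − 38.37° = 51.63°.

θ_B' ≈ 51.63°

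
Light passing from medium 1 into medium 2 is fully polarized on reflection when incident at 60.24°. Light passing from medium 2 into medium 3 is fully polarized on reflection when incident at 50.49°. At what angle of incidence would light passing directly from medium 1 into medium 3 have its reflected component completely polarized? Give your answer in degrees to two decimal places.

θ_B ≈ 64.76°

Each Brewster angle gives a ratio: n₂/n₁ = tan 60.24° = 1.7489, n₃/n₂ = tan 50.49° = 1.2127.
n₃/n₁ = 2.1209. Then tan θ_B(1→3) = n₃/n₁, so θ_B(1→3) = arctan(2.1209) = 64.76°.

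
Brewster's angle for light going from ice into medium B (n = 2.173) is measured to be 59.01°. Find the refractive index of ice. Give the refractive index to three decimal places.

n ≈ 1.305

At Brewster's angle, tan θ_B = n₂/n₁ with n₁ on the incident side (ice) and n₂ on the transmitted side (medium B).
n₁ = n₂ / tan θ_B = 2.173 / tan 59.01° = 1.305.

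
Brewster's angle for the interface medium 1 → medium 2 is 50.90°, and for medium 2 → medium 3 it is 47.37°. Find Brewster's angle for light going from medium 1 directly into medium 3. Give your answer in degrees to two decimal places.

tan θ_B(1→2) = n₂/n₁ = tan 50.90° = 1.2305.
tan θ_B(2→3) = n₃/n₂ = tan 47.37° = 1.0863.
n₃/n₁ = 1.3368. Then tan θ_B(1→3) = n₃/n₁, so θ_B(1→3) = arctan(1.3368) = 53.20°.

θ_B ≈ 53.20°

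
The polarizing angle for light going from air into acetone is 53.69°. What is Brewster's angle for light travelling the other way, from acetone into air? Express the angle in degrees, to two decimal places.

The two Brewster angles are complementary: θ_B' = 90° − θ_B = 90° − 53.69° = 36.31°.

θ_B' ≈ 36.31°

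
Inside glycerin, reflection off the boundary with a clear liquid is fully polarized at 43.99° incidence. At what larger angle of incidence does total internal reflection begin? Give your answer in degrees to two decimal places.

θ_c ≈ 74.87°

From Brewster, n₂/n₁ = tan θ_B = tan 43.99° = 0.9654.
Then sin θ_c = n₂/n₁ = 0.9654, so θ_c = arcsin 0.9654 = 74.87°.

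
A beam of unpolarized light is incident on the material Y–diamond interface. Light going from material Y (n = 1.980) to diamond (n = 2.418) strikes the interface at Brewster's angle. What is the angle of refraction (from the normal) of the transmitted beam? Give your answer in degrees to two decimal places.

θ_B = arctan(n₂/n₁) = arctan(2.418/1.980) = 50.69°.
Since θ_B + θ_t = 90° at Brewster incidence, θ_t = 90° − 50.69° = 39.31°.

θ_t ≈ 39.31°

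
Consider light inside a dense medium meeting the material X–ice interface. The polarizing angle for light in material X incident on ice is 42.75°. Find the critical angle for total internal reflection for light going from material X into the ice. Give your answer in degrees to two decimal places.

From Brewster, n₂/n₁ = tan θ_B = tan 42.75° = 0.9244.
Then sin θ_c = n₂/n₁ = 0.9244, so θ_c = arcsin 0.9244 = 67.58°.

θ_c ≈ 67.58°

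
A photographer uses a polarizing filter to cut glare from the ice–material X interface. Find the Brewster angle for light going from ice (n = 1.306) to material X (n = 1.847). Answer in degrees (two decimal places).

θ_B ≈ 54.74°

Here n₂/n₁ = 1.847/1.306 = 1.4142, and Brewster's law gives tan θ_B = n₂/n₁.
So θ_B = arctan 1.4142 = 54.74°.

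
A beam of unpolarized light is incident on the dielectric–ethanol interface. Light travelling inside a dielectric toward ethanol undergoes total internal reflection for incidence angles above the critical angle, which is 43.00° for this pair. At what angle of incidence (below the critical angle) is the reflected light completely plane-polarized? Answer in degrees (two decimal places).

θ_B ≈ 34.29°

n₂/n₁ = sin θ_c = sin 43.00° = 0.6820.
tan θ_B equals the same ratio, so θ_B = arctan(0.6820) = 34.29°.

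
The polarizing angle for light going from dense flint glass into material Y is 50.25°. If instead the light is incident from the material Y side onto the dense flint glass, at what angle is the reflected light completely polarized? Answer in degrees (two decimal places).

tan θ_B' = n₁/n₂ = 1/tan θ_B, so θ_B' = 90° − θ_B.
θ_B' = 90° − 50.25° = 39.75°.

θ_B' ≈ 39.75°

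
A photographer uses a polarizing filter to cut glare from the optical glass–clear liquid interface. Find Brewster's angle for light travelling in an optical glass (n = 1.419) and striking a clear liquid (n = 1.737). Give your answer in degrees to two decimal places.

Here n₂/n₁ = 1.737/1.419 = 1.2241, and Brewster's law gives tan θ_B = n₂/n₁.
So θ_B = arctan 1.2241 = 50.75°.

θ_B ≈ 50.75°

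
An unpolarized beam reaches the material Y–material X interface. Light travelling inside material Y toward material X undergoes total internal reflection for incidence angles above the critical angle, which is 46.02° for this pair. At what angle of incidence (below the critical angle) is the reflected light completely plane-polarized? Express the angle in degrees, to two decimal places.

θ_B ≈ 35.74°

sin θ_c = n₂/n₁, so n₂/n₁ = sin 46.02° = 0.7196.
Brewster: tan θ_B = n₂/n₁ = 0.7196.
θ_B = arctan(0.7196) = 35.74°.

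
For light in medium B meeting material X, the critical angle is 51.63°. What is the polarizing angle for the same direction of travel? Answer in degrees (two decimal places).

θ_B ≈ 38.10°

sin θ_c = n₂/n₁, so n₂/n₁ = sin 51.63° = 0.7840.
Brewster: tan θ_B = n₂/n₁ = 0.7840.
θ_B = arctan(0.7840) = 38.10°.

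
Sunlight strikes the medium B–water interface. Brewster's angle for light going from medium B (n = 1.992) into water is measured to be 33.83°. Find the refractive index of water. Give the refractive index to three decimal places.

At Brewster's angle, tan θ_B = n₂/n₁ with n₁ on the incident side (medium B) and n₂ on the transmitted side (water).
n₂ = n₁ tan θ_B = 1.992 × tan 33.83° = 1.335.

n ≈ 1.335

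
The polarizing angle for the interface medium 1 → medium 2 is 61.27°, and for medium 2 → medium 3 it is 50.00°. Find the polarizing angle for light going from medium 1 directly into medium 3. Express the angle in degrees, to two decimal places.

θ_B ≈ 65.30°

Each Brewster angle gives a ratio: n₂/n₁ = tan 61.27° = 1.8243, n₃/n₂ = tan 50.00° = 1.1918.
So n₃/n₁ = (n₂/n₁)(n₃/n₂) = 1.8243 × 1.1918 = 2.1741.
θ_B(1→3) = arctan(2.1741) = 65.30°.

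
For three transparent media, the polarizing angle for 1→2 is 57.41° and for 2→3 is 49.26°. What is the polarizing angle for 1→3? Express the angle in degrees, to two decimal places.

θ_B ≈ 61.16°

n₂/n₁ = tan 57.41° = 1.5643 and n₃/n₂ = tan 49.26° = 1.1610.
Multiplying, n₃/n₁ = 1.5643 × 1.1610 = 1.8161, and θ_B(1→3) = arctan 1.8161 = 61.16°.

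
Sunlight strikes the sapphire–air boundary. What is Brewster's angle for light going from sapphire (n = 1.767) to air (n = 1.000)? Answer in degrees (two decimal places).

Brewster's condition: tan θ_B = n₂/n₁ = 1.000/1.767 = 0.5659. Taking the arctangent, θ_B = 29.51°.

θ_B ≈ 29.51°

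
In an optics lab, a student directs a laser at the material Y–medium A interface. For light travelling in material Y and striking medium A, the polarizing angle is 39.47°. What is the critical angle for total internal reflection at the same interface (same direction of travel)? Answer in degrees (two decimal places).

n₂/n₁ = tan 39.47° = 0.8235; the critical angle satisfies sin θ_c = n₂/n₁.
θ_c = arcsin(0.8235) = 55.43°.

θ_c ≈ 55.43°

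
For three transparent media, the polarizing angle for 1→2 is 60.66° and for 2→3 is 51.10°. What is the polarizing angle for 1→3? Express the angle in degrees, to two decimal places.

θ_B ≈ 65.60°

tan θ_B(1→2) = n₂/n₁ = tan 60.66° = 1.7791.
tan θ_B(2→3) = n₃/n₂ = tan 51.10° = 1.2393.
So n₃/n₁ = (n₂/n₁)(n₃/n₂) = 1.7791 × 1.2393 = 2.2048.
θ_B(1→3) = arctan(2.2048) = 65.60°.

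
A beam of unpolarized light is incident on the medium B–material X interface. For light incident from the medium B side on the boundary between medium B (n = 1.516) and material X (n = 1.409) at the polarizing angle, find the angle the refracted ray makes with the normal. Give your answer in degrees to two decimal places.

θ_t ≈ 47.10°

tan θ_B = n₂/n₁ = 1.409/1.516 = 0.9294, so θ_B = 42.90°.
At Brewster's angle the reflected and refracted rays are perpendicular, so θ_t = 90° − θ_B = 90° − 42.90° = 47.10°.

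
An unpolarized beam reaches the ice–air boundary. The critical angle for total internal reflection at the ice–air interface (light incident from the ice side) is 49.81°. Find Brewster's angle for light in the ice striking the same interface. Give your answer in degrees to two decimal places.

sin θ_c = n₂/n₁, so n₂/n₁ = sin 49.81° = 0.7639.
Brewster: tan θ_B = n₂/n₁ = 0.7639.
θ_B = arctan(0.7639) = 37.38°.

θ_B ≈ 37.38°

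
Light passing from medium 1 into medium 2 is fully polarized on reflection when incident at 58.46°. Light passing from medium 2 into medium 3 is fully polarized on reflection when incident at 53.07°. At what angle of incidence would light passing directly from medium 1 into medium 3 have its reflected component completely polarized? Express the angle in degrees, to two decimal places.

θ_B ≈ 65.23°

tan θ_B(1→2) = n₂/n₁ = tan 58.46° = 1.6293.
tan θ_B(2→3) = n₃/n₂ = tan 53.07° = 1.3304.
n₃/n₁ = 2.1677. Then tan θ_B(1→3) = n₃/n₁, so θ_B(1→3) = arctan(2.1677) = 65.23°.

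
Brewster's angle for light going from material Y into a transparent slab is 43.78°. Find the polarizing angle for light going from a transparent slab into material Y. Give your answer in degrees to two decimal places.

θ_B' ≈ 46.22°

tan θ_B' = n₁/n₂ = 1/tan θ_B, so θ_B' = 90° − θ_B.
θ_B' = 90° − 43.78° = 46.22°.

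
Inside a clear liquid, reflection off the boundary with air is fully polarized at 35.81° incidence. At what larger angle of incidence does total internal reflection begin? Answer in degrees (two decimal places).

n₂/n₁ = tan 35.81° = 0.7215; the critical angle satisfies sin θ_c = n₂/n₁.
θ_c = arcsin(0.7215) = 46.18°.

θ_c ≈ 46.18°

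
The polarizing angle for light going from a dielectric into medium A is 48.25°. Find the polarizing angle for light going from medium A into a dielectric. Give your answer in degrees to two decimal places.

θ_B' ≈ 41.75°

tan θ_B' = n₁/n₂ = 1/tan θ_B, so θ_B' = 90° − θ_B.
θ_B' = 90° − 48.25° = 41.75°.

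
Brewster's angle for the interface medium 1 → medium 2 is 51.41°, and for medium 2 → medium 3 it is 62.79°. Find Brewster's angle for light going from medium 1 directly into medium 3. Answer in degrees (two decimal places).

tan θ_B(1→2) = n₂/n₁ = tan 51.41° = 1.2531.
tan θ_B(2→3) = n₃/n₂ = tan 62.79° = 1.9450.
So n₃/n₁ = (n₂/n₁)(n₃/n₂) = 1.2531 × 1.9450 = 2.4373.
θ_B(1→3) = arctan(2.4373) = 67.69°.

θ_B ≈ 67.69°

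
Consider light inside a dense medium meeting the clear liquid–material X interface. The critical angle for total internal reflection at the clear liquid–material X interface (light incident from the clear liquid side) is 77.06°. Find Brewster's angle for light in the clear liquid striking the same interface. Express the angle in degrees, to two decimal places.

sin θ_c = n₂/n₁, so n₂/n₁ = sin 77.06° = 0.9746.
Brewster: tan θ_B = n₂/n₁ = 0.9746.
θ_B = arctan(0.9746) = 44.26°.

θ_B ≈ 44.26°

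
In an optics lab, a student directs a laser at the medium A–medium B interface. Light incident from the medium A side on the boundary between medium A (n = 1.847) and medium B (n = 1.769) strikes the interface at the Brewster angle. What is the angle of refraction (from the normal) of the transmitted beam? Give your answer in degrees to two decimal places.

θ_t ≈ 46.24°

tan θ_B = n₂/n₁ = 1.769/1.847 = 0.9578, so θ_B = 43.76°.
The refracted ray is perpendicular to the reflected ray, so θ_t = 90° − θ_B = 46.24°.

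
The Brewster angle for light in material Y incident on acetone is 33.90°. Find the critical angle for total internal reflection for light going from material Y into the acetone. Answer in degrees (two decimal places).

θ_c ≈ 42.22°

From Brewster, n₂/n₁ = tan θ_B = tan 33.90° = 0.6720.
Then sin θ_c = n₂/n₁ = 0.6720, so θ_c = arcsin 0.6720 = 42.22°.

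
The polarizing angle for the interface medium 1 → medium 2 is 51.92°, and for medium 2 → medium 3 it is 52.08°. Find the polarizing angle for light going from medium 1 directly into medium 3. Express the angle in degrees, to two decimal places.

Each Brewster angle gives a ratio: n₂/n₁ = tan 51.92° = 1.2763, n₃/n₂ = tan 52.08° = 1.2836.
Multiplying, n₃/n₁ = 1.2763 × 1.2836 = 1.6383, and θ_B(1→3) = arctan 1.6383 = 58.60°.

θ_B ≈ 58.60°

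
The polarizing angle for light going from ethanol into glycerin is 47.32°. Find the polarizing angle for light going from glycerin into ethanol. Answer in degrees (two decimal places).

The two Brewster angles are complementary: θ_B' = 90° − θ_B = 90° − 47.32° = 42.68°.

θ_B' ≈ 42.68°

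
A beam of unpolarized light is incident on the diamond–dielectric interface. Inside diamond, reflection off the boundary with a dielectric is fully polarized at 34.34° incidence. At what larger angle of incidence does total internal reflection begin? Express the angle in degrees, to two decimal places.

θ_c ≈ 43.09°

tan θ_B = n₂/n₁ = tan 34.34° = 0.6832.
Total internal reflection: sin θ_c = n₂/n₁ = 0.6832.
θ_c = arcsin(0.6832) = 43.09°.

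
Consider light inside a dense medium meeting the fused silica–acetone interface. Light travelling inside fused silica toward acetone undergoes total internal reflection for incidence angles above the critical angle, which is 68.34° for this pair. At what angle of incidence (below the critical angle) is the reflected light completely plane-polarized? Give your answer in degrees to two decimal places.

sin θ_c = n₂/n₁, so n₂/n₁ = sin 68.34° = 0.9294.
Brewster: tan θ_B = n₂/n₁ = 0.9294.
θ_B = arctan(0.9294) = 42.90°.

θ_B ≈ 42.90°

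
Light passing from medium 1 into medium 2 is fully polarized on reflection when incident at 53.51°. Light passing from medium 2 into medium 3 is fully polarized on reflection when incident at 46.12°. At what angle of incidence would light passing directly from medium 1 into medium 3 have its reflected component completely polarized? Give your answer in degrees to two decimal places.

θ_B ≈ 54.57°

Each Brewster angle gives a ratio: n₂/n₁ = tan 53.51° = 1.3519, n₃/n₂ = tan 46.12° = 1.0399.
So n₃/n₁ = (n₂/n₁)(n₃/n₂) = 1.3519 × 1.0399 = 1.4058.
θ_B(1→3) = arctan(1.4058) = 54.57°.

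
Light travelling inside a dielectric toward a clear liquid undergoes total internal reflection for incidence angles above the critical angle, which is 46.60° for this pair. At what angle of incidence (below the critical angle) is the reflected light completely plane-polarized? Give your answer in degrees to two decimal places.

θ_B ≈ 36.00°

At the critical angle sin θ_c = n₂/n₁, giving n₂/n₁ = sin 46.60° = 0.7266.
Then tan θ_B = n₂/n₁ = 0.7266, so θ_B = arctan 0.7266 = 36.00°.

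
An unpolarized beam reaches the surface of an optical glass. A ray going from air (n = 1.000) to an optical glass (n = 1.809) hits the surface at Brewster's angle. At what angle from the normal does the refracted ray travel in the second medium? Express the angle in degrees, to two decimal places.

tan θ_B = n₂/n₁ = 1.809/1.000 = 1.8090, so θ_B = 61.07°.
The refracted ray is perpendicular to the reflected ray, so θ_t = 90° − θ_B = 28.93°.

θ_t ≈ 28.93°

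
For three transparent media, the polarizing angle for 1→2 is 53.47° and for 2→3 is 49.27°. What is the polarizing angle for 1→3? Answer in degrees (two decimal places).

tan θ_B(1→2) = n₂/n₁ = tan 53.47° = 1.3499.
tan θ_B(2→3) = n₃/n₂ = tan 49.27° = 1.1614.
So n₃/n₁ = (n₂/n₁)(n₃/n₂) = 1.3499 × 1.1614 = 1.5678.
θ_B(1→3) = arctan(1.5678) = 57.47°.

θ_B ≈ 57.47°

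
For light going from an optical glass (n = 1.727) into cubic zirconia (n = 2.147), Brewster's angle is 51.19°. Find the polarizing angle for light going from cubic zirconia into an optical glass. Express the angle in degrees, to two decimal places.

θ_B' ≈ 38.81°

The two Brewster angles are complementary: θ_B' = 90° − θ_B = 90° − 51.19° = 38.81°.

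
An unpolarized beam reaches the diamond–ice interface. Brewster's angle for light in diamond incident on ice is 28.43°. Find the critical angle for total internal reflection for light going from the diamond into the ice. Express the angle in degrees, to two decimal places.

θ_c ≈ 32.78°

tan θ_B = n₂/n₁ = tan 28.43° = 0.5414.
Total internal reflection: sin θ_c = n₂/n₁ = 0.5414.
θ_c = arcsin(0.5414) = 32.78°.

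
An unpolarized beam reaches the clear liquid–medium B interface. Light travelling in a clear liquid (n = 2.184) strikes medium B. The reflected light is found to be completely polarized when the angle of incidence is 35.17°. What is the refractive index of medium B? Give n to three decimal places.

Brewster's law: tan θ_B = n₂/n₁ (light incident in a clear liquid, refracted into medium B).
n₂ = n₁ tan θ_B = 2.184 × tan 35.17° = 1.539.

n ≈ 1.539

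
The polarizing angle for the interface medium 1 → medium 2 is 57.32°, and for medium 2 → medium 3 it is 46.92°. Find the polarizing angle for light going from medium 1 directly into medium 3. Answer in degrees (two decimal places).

n₂/n₁ = tan 57.32° = 1.5589 and n₃/n₂ = tan 46.92° = 1.0694.
So n₃/n₁ = (n₂/n₁)(n₃/n₂) = 1.5589 × 1.0694 = 1.6670.
θ_B(1→3) = arctan(1.6670) = 59.04°.

θ_B ≈ 59.04°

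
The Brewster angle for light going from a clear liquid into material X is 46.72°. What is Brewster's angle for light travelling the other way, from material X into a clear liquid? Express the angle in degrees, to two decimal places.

θ_B' ≈ 43.28°

Reversing the direction swaps n₁ and n₂, so tan θ_B' = 1/tan θ_B and θ_B' = 90° − θ_B.
Hence θ_B' = 90° − 46.72° = 43.28°.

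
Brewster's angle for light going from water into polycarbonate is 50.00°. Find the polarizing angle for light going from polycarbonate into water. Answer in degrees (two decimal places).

θ_B' ≈ 40.00°

Reversing the direction swaps n₁ and n₂, so tan θ_B' = 1/tan θ_B and θ_B' = 90° − θ_B.
Hence θ_B' = 90° − 50.00° = 40.00°.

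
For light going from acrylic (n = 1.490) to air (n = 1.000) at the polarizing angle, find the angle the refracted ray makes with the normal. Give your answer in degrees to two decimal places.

tan θ_B = n₂/n₁ = 1.000/1.490 = 0.6711, so θ_B = 33.87°.
The refracted ray is perpendicular to the reflected ray, so θ_t = 90° − θ_B = 56.13°.

θ_t ≈ 56.13°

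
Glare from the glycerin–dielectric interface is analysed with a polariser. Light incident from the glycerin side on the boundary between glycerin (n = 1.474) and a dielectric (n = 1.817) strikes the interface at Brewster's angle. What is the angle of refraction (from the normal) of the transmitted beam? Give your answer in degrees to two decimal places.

θ_t ≈ 39.05°

tan θ_B = n₂/n₁ = 1.817/1.474 = 1.2327, so θ_B = 50.95°.
Since θ_B + θ_t = 90° at Brewster incidence, θ_t = 90° − 50.95° = 39.05°.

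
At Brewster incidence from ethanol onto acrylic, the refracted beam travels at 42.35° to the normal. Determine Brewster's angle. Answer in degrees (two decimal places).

θ_B ≈ 47.65°

Since the reflected and refracted rays are at right angles at the polarizing angle, θ_B + θ_t = 90°.
θ_B = 90° − 42.35° = 47.65°.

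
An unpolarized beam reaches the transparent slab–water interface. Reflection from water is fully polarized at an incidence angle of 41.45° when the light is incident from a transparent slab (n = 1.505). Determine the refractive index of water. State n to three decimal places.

n ≈ 1.329

At Brewster's angle, tan θ_B = n₂/n₁ with n₁ on the incident side (a transparent slab) and n₂ on the transmitted side (water).
n₂ = n₁ tan θ_B = 1.505 × tan 41.45° = 1.329.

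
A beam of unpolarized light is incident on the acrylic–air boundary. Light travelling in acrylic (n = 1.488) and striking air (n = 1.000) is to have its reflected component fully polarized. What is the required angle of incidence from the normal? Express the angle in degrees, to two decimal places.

θ_B ≈ 33.90°

The reflected p-component vanishes when tan θ_B = n₂/n₁.
Here n₂/n₁ = 1.000/1.488 = 0.6720, and Brewster's law gives tan θ_B = n₂/n₁.
So θ_B = arctan 0.6720 = 33.90°.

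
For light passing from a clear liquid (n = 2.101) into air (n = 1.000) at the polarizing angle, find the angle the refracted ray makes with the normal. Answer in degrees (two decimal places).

θ_B = arctan(n₂/n₁) = arctan(1.000/2.101) = 25.45°.
At Brewster's angle the reflected and refracted rays are perpendicular, so θ_t = 90° − θ_B = 90° − 25.45° = 64.55°.

θ_t ≈ 64.55°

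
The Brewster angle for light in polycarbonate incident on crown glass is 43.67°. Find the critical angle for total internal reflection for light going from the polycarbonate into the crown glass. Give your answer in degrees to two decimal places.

n₂/n₁ = tan 43.67° = 0.9546; the critical angle satisfies sin θ_c = n₂/n₁.
θ_c = arcsin(0.9546) = 72.67°.

θ_c ≈ 72.67°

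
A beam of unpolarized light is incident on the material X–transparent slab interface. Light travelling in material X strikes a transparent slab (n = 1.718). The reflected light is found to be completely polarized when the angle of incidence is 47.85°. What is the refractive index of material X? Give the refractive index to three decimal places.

Brewster's law: tan θ_B = n₂/n₁ (light incident in material X, refracted into a transparent slab).
n₁ = n₂ / tan θ_B = 1.718 / tan 47.85° = 1.555.

n ≈ 1.555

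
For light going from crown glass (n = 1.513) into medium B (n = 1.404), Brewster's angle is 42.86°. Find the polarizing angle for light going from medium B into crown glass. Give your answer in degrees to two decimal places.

Reversing the direction swaps n₁ and n₂, so tan θ_B' = 1/tan θ_B and θ_B' = 90° − θ_B.
Hence θ_B' = 90° − 42.86° = 47.14°.

θ_B' ≈ 47.14°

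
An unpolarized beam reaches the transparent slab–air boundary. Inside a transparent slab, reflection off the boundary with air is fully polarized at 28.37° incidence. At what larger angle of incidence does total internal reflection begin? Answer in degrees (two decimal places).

θ_c ≈ 32.69°

n₂/n₁ = tan 28.37° = 0.5400; the critical angle satisfies sin θ_c = n₂/n₁.
θ_c = arcsin(0.5400) = 32.69°.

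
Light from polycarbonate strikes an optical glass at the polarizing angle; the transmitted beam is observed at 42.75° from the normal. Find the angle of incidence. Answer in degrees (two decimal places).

θ_B ≈ 47.25°

Since the reflected and refracted rays are at right angles at the polarizing angle, θ_B + θ_t = 90°.
So θ_B = 90° − θ_t = 90° − 42.75° = 47.25°.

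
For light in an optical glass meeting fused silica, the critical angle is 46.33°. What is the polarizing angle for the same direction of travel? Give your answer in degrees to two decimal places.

θ_B ≈ 35.88°

sin θ_c = n₂/n₁, so n₂/n₁ = sin 46.33° = 0.7233.
Brewster: tan θ_B = n₂/n₁ = 0.7233.
θ_B = arctan(0.7233) = 35.88°.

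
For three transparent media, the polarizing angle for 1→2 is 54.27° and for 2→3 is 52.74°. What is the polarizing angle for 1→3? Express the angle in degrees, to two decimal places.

θ_B ≈ 61.31°

n₂/n₁ = tan 54.27° = 1.3901 and n₃/n₂ = tan 52.74° = 1.3146.
Multiplying, n₃/n₁ = 1.3901 × 1.3146 = 1.8274, and θ_B(1→3) = arctan 1.8274 = 61.31°.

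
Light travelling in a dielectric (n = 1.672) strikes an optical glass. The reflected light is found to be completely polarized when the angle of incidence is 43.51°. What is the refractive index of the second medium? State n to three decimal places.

n ≈ 1.587

At Brewster's angle, tan θ_B = n₂/n₁ with n₁ on the incident side (a dielectric) and n₂ on the transmitted side (an optical glass).
n₂ = n₁ tan θ_B = 1.672 × tan 43.51° = 1.587.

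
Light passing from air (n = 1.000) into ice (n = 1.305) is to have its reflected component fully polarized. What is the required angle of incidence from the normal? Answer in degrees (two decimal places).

Brewster's condition: tan θ_B = n₂/n₁ = 1.305/1.000 = 1.3050.
So θ_B = arctan 1.3050 = 52.54°.

θ_B ≈ 52.54°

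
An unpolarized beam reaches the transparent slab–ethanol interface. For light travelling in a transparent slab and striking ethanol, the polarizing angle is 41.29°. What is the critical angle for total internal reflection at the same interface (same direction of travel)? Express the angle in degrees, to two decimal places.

θ_c ≈ 61.43°

From Brewster, n₂/n₁ = tan θ_B = tan 41.29° = 0.8782.
Then sin θ_c = n₂/n₁ = 0.8782, so θ_c = arcsin 0.8782 = 61.43°.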